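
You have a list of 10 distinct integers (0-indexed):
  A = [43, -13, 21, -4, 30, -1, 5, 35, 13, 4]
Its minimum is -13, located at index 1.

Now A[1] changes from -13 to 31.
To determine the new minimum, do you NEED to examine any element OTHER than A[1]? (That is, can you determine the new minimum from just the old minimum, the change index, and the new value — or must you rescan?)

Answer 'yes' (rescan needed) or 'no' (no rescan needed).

Old min = -13 at index 1
Change at index 1: -13 -> 31
Index 1 WAS the min and new value 31 > old min -13. Must rescan other elements to find the new min.
Needs rescan: yes

Answer: yes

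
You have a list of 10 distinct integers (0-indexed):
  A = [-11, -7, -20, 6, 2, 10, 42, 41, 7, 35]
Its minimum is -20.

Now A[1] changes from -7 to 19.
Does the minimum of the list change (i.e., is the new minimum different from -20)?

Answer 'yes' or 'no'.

Old min = -20
Change: A[1] -7 -> 19
Changed element was NOT the min; min changes only if 19 < -20.
New min = -20; changed? no

Answer: no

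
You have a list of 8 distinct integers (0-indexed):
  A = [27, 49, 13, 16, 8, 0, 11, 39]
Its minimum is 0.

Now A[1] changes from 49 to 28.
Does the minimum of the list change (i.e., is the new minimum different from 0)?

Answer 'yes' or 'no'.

Old min = 0
Change: A[1] 49 -> 28
Changed element was NOT the min; min changes only if 28 < 0.
New min = 0; changed? no

Answer: no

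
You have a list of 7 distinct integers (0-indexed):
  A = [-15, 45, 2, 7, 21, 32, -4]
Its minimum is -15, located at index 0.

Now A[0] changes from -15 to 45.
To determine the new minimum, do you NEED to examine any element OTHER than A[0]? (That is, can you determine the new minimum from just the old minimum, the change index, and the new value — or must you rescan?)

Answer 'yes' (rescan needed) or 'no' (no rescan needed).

Old min = -15 at index 0
Change at index 0: -15 -> 45
Index 0 WAS the min and new value 45 > old min -15. Must rescan other elements to find the new min.
Needs rescan: yes

Answer: yes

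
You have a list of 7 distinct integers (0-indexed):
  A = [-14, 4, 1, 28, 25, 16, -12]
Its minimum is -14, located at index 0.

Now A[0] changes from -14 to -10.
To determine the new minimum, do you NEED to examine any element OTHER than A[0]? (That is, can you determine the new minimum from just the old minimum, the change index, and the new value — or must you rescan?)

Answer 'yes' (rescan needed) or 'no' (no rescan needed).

Old min = -14 at index 0
Change at index 0: -14 -> -10
Index 0 WAS the min and new value -10 > old min -14. Must rescan other elements to find the new min.
Needs rescan: yes

Answer: yes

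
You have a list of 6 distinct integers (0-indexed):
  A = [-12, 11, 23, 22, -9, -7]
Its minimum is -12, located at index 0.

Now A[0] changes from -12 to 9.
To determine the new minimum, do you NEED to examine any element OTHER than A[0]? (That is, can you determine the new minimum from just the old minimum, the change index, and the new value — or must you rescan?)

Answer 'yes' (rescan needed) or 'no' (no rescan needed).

Answer: yes

Derivation:
Old min = -12 at index 0
Change at index 0: -12 -> 9
Index 0 WAS the min and new value 9 > old min -12. Must rescan other elements to find the new min.
Needs rescan: yes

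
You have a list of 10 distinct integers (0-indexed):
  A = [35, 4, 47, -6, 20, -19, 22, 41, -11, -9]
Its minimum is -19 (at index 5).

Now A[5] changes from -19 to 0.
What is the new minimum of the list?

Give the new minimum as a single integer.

Old min = -19 (at index 5)
Change: A[5] -19 -> 0
Changed element WAS the min. Need to check: is 0 still <= all others?
  Min of remaining elements: -11
  New min = min(0, -11) = -11

Answer: -11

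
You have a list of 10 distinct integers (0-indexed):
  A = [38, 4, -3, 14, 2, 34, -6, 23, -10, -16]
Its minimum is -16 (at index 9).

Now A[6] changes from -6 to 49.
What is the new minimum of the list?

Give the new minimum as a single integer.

Old min = -16 (at index 9)
Change: A[6] -6 -> 49
Changed element was NOT the old min.
  New min = min(old_min, new_val) = min(-16, 49) = -16

Answer: -16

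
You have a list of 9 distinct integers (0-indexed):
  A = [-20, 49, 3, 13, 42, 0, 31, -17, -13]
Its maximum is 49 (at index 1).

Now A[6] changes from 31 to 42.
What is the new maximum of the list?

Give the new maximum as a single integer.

Old max = 49 (at index 1)
Change: A[6] 31 -> 42
Changed element was NOT the old max.
  New max = max(old_max, new_val) = max(49, 42) = 49

Answer: 49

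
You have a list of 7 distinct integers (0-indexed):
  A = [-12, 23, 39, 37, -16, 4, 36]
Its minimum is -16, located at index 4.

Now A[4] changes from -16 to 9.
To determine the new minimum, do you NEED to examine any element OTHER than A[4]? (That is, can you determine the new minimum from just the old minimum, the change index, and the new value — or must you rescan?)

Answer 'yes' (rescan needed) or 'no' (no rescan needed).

Old min = -16 at index 4
Change at index 4: -16 -> 9
Index 4 WAS the min and new value 9 > old min -16. Must rescan other elements to find the new min.
Needs rescan: yes

Answer: yes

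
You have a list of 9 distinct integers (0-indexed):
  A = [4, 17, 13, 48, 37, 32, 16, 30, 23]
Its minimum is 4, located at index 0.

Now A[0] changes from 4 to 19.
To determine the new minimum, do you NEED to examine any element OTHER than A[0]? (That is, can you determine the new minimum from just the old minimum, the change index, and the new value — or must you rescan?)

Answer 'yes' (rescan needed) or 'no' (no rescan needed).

Old min = 4 at index 0
Change at index 0: 4 -> 19
Index 0 WAS the min and new value 19 > old min 4. Must rescan other elements to find the new min.
Needs rescan: yes

Answer: yes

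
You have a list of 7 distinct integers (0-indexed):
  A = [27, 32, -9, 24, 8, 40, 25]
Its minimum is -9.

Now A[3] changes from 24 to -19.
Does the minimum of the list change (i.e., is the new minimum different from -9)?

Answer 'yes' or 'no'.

Answer: yes

Derivation:
Old min = -9
Change: A[3] 24 -> -19
Changed element was NOT the min; min changes only if -19 < -9.
New min = -19; changed? yes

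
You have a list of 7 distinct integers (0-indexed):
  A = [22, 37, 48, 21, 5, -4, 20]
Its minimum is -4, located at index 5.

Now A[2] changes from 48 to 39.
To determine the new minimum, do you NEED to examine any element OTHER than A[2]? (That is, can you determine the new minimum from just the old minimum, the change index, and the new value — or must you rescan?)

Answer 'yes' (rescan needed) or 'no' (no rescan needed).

Old min = -4 at index 5
Change at index 2: 48 -> 39
Index 2 was NOT the min. New min = min(-4, 39). No rescan of other elements needed.
Needs rescan: no

Answer: no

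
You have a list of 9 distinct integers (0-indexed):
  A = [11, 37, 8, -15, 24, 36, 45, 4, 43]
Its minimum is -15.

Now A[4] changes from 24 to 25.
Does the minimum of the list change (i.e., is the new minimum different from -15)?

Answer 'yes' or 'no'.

Old min = -15
Change: A[4] 24 -> 25
Changed element was NOT the min; min changes only if 25 < -15.
New min = -15; changed? no

Answer: no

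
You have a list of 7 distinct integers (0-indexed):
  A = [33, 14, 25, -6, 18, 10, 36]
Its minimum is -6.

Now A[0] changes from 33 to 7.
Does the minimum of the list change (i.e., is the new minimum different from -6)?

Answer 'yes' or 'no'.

Answer: no

Derivation:
Old min = -6
Change: A[0] 33 -> 7
Changed element was NOT the min; min changes only if 7 < -6.
New min = -6; changed? no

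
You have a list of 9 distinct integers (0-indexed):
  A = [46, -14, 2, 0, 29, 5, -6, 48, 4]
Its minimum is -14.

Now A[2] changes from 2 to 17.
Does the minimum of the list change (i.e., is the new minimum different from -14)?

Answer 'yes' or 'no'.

Old min = -14
Change: A[2] 2 -> 17
Changed element was NOT the min; min changes only if 17 < -14.
New min = -14; changed? no

Answer: no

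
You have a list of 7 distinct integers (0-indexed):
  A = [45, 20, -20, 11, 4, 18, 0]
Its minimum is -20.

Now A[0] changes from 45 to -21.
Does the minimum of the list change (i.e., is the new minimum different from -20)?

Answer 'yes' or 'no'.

Old min = -20
Change: A[0] 45 -> -21
Changed element was NOT the min; min changes only if -21 < -20.
New min = -21; changed? yes

Answer: yes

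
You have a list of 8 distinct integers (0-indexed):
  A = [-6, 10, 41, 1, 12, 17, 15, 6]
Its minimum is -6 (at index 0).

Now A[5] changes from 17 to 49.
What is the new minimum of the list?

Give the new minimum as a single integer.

Old min = -6 (at index 0)
Change: A[5] 17 -> 49
Changed element was NOT the old min.
  New min = min(old_min, new_val) = min(-6, 49) = -6

Answer: -6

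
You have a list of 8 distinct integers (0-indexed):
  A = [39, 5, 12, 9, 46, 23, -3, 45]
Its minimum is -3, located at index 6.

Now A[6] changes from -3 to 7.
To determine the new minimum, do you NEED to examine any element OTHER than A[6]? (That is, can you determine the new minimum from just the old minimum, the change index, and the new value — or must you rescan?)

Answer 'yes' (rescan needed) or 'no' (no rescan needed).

Answer: yes

Derivation:
Old min = -3 at index 6
Change at index 6: -3 -> 7
Index 6 WAS the min and new value 7 > old min -3. Must rescan other elements to find the new min.
Needs rescan: yes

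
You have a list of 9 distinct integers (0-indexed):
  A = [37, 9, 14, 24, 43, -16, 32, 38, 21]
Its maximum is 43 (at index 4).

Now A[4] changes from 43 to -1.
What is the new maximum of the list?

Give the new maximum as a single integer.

Answer: 38

Derivation:
Old max = 43 (at index 4)
Change: A[4] 43 -> -1
Changed element WAS the max -> may need rescan.
  Max of remaining elements: 38
  New max = max(-1, 38) = 38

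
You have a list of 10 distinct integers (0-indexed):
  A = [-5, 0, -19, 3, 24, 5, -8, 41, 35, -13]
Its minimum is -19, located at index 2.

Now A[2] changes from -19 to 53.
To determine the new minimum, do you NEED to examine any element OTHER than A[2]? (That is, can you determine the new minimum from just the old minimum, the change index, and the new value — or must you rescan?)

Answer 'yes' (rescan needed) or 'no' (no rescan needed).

Old min = -19 at index 2
Change at index 2: -19 -> 53
Index 2 WAS the min and new value 53 > old min -19. Must rescan other elements to find the new min.
Needs rescan: yes

Answer: yes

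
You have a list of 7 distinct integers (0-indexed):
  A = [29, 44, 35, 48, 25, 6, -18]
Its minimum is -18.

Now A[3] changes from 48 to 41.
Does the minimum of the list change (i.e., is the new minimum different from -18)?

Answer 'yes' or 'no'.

Old min = -18
Change: A[3] 48 -> 41
Changed element was NOT the min; min changes only if 41 < -18.
New min = -18; changed? no

Answer: no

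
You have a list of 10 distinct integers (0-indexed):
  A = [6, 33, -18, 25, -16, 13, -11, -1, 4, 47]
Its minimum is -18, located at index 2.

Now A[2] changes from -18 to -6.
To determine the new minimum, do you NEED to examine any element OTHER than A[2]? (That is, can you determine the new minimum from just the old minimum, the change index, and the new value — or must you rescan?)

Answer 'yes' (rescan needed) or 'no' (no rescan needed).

Old min = -18 at index 2
Change at index 2: -18 -> -6
Index 2 WAS the min and new value -6 > old min -18. Must rescan other elements to find the new min.
Needs rescan: yes

Answer: yes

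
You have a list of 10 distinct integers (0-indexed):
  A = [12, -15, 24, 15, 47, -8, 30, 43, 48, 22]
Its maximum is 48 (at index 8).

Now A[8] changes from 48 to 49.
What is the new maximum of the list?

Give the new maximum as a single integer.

Old max = 48 (at index 8)
Change: A[8] 48 -> 49
Changed element WAS the max -> may need rescan.
  Max of remaining elements: 47
  New max = max(49, 47) = 49

Answer: 49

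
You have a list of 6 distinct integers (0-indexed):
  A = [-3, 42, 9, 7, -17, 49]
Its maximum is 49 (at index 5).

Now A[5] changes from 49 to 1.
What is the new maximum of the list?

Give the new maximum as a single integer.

Old max = 49 (at index 5)
Change: A[5] 49 -> 1
Changed element WAS the max -> may need rescan.
  Max of remaining elements: 42
  New max = max(1, 42) = 42

Answer: 42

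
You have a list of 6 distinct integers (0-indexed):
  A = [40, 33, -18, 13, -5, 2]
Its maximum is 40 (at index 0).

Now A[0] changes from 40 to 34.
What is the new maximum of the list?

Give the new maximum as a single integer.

Old max = 40 (at index 0)
Change: A[0] 40 -> 34
Changed element WAS the max -> may need rescan.
  Max of remaining elements: 33
  New max = max(34, 33) = 34

Answer: 34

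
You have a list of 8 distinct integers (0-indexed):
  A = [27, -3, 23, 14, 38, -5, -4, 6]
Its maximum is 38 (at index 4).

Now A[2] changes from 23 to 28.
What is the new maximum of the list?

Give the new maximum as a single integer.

Answer: 38

Derivation:
Old max = 38 (at index 4)
Change: A[2] 23 -> 28
Changed element was NOT the old max.
  New max = max(old_max, new_val) = max(38, 28) = 38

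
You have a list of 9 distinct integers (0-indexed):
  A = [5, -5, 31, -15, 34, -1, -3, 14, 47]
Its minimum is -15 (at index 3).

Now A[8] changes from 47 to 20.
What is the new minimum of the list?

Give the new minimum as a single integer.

Old min = -15 (at index 3)
Change: A[8] 47 -> 20
Changed element was NOT the old min.
  New min = min(old_min, new_val) = min(-15, 20) = -15

Answer: -15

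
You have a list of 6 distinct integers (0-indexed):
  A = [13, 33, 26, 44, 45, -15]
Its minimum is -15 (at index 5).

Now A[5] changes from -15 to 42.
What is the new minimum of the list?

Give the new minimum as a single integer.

Answer: 13

Derivation:
Old min = -15 (at index 5)
Change: A[5] -15 -> 42
Changed element WAS the min. Need to check: is 42 still <= all others?
  Min of remaining elements: 13
  New min = min(42, 13) = 13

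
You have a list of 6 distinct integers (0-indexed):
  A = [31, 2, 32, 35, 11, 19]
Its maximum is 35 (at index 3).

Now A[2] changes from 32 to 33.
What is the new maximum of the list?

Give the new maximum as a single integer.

Old max = 35 (at index 3)
Change: A[2] 32 -> 33
Changed element was NOT the old max.
  New max = max(old_max, new_val) = max(35, 33) = 35

Answer: 35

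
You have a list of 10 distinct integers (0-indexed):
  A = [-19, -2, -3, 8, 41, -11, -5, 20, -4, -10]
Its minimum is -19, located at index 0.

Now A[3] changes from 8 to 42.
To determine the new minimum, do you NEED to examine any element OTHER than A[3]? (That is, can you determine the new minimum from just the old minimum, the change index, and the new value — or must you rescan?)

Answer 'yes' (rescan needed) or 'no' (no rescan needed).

Old min = -19 at index 0
Change at index 3: 8 -> 42
Index 3 was NOT the min. New min = min(-19, 42). No rescan of other elements needed.
Needs rescan: no

Answer: no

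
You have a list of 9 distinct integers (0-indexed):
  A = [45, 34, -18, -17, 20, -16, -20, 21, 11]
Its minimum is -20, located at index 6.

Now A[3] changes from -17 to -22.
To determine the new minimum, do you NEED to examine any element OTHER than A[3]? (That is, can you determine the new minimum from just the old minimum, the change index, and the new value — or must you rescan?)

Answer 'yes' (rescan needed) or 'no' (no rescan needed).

Answer: no

Derivation:
Old min = -20 at index 6
Change at index 3: -17 -> -22
Index 3 was NOT the min. New min = min(-20, -22). No rescan of other elements needed.
Needs rescan: no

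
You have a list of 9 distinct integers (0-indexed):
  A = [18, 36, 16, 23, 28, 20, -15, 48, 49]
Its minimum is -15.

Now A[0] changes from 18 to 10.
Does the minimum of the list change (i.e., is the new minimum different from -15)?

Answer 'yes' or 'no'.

Answer: no

Derivation:
Old min = -15
Change: A[0] 18 -> 10
Changed element was NOT the min; min changes only if 10 < -15.
New min = -15; changed? no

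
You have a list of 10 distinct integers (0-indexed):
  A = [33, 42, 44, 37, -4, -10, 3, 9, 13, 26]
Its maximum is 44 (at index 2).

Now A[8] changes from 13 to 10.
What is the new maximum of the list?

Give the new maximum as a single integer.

Old max = 44 (at index 2)
Change: A[8] 13 -> 10
Changed element was NOT the old max.
  New max = max(old_max, new_val) = max(44, 10) = 44

Answer: 44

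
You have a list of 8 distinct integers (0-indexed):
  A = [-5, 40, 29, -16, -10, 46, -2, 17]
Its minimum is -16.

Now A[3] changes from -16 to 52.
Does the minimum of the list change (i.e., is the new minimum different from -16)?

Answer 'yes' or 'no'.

Answer: yes

Derivation:
Old min = -16
Change: A[3] -16 -> 52
Changed element was the min; new min must be rechecked.
New min = -10; changed? yes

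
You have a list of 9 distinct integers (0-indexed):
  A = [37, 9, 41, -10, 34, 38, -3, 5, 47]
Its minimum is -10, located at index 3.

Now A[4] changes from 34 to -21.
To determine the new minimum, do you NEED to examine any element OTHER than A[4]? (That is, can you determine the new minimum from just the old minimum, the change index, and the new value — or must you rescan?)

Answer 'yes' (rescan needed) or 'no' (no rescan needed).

Old min = -10 at index 3
Change at index 4: 34 -> -21
Index 4 was NOT the min. New min = min(-10, -21). No rescan of other elements needed.
Needs rescan: no

Answer: no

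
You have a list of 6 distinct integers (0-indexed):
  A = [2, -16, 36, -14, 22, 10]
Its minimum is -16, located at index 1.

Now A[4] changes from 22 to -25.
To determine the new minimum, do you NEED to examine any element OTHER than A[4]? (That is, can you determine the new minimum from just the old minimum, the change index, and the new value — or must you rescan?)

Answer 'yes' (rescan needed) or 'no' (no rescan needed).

Answer: no

Derivation:
Old min = -16 at index 1
Change at index 4: 22 -> -25
Index 4 was NOT the min. New min = min(-16, -25). No rescan of other elements needed.
Needs rescan: no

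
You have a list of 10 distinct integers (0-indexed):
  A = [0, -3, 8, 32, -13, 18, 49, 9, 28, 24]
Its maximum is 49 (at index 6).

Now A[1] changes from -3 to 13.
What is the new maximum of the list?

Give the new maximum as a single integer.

Old max = 49 (at index 6)
Change: A[1] -3 -> 13
Changed element was NOT the old max.
  New max = max(old_max, new_val) = max(49, 13) = 49

Answer: 49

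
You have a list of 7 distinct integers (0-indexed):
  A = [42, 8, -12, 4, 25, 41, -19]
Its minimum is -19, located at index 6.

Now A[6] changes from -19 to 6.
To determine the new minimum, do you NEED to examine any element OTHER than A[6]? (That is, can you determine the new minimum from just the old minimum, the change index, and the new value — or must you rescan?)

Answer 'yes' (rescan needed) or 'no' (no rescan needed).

Old min = -19 at index 6
Change at index 6: -19 -> 6
Index 6 WAS the min and new value 6 > old min -19. Must rescan other elements to find the new min.
Needs rescan: yes

Answer: yes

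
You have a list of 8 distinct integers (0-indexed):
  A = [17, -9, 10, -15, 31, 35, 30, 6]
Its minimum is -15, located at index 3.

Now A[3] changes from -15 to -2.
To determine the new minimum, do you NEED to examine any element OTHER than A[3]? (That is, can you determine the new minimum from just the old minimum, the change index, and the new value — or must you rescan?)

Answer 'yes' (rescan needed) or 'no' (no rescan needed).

Old min = -15 at index 3
Change at index 3: -15 -> -2
Index 3 WAS the min and new value -2 > old min -15. Must rescan other elements to find the new min.
Needs rescan: yes

Answer: yes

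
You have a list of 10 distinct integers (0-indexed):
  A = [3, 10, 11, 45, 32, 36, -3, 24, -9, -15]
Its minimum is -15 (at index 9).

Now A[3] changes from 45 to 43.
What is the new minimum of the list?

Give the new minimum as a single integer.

Old min = -15 (at index 9)
Change: A[3] 45 -> 43
Changed element was NOT the old min.
  New min = min(old_min, new_val) = min(-15, 43) = -15

Answer: -15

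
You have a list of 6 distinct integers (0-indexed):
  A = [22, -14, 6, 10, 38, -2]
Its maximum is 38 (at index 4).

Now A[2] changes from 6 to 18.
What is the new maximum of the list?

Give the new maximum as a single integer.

Old max = 38 (at index 4)
Change: A[2] 6 -> 18
Changed element was NOT the old max.
  New max = max(old_max, new_val) = max(38, 18) = 38

Answer: 38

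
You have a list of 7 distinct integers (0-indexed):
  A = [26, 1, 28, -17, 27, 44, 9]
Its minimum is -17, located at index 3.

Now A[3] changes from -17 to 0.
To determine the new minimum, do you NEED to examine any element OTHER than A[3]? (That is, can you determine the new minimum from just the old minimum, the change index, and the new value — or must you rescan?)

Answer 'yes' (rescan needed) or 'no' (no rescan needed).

Answer: yes

Derivation:
Old min = -17 at index 3
Change at index 3: -17 -> 0
Index 3 WAS the min and new value 0 > old min -17. Must rescan other elements to find the new min.
Needs rescan: yes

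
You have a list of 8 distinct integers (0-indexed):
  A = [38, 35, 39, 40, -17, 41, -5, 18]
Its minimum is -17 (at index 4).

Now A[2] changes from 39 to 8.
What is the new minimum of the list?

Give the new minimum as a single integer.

Answer: -17

Derivation:
Old min = -17 (at index 4)
Change: A[2] 39 -> 8
Changed element was NOT the old min.
  New min = min(old_min, new_val) = min(-17, 8) = -17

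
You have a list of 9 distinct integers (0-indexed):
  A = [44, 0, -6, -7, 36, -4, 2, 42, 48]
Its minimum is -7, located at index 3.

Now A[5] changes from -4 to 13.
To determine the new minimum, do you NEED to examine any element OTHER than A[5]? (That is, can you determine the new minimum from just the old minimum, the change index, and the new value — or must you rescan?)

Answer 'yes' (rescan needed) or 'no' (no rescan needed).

Answer: no

Derivation:
Old min = -7 at index 3
Change at index 5: -4 -> 13
Index 5 was NOT the min. New min = min(-7, 13). No rescan of other elements needed.
Needs rescan: no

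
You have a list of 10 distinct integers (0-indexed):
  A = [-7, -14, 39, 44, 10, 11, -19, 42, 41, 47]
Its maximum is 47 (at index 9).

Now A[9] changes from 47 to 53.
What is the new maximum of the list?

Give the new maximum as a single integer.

Answer: 53

Derivation:
Old max = 47 (at index 9)
Change: A[9] 47 -> 53
Changed element WAS the max -> may need rescan.
  Max of remaining elements: 44
  New max = max(53, 44) = 53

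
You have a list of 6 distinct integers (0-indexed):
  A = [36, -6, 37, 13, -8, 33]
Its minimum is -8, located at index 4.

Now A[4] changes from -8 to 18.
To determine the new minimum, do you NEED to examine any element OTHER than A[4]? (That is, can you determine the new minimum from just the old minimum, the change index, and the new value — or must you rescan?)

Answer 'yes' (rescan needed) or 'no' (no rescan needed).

Old min = -8 at index 4
Change at index 4: -8 -> 18
Index 4 WAS the min and new value 18 > old min -8. Must rescan other elements to find the new min.
Needs rescan: yes

Answer: yes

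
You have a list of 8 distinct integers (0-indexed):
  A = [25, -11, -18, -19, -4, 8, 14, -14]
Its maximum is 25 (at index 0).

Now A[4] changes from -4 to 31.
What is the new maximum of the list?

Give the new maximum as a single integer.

Answer: 31

Derivation:
Old max = 25 (at index 0)
Change: A[4] -4 -> 31
Changed element was NOT the old max.
  New max = max(old_max, new_val) = max(25, 31) = 31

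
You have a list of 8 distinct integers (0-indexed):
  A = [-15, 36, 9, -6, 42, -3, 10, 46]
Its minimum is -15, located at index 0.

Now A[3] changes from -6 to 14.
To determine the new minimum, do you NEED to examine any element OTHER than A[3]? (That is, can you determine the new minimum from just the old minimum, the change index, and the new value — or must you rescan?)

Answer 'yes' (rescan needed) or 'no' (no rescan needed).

Answer: no

Derivation:
Old min = -15 at index 0
Change at index 3: -6 -> 14
Index 3 was NOT the min. New min = min(-15, 14). No rescan of other elements needed.
Needs rescan: no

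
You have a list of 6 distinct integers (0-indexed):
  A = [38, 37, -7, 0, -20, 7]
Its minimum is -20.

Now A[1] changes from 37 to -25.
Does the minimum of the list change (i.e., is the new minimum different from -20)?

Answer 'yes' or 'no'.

Answer: yes

Derivation:
Old min = -20
Change: A[1] 37 -> -25
Changed element was NOT the min; min changes only if -25 < -20.
New min = -25; changed? yes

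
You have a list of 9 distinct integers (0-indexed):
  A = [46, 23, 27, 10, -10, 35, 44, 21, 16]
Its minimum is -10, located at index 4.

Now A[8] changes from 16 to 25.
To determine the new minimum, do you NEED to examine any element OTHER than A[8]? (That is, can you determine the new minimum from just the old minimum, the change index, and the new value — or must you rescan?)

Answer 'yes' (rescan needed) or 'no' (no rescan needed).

Answer: no

Derivation:
Old min = -10 at index 4
Change at index 8: 16 -> 25
Index 8 was NOT the min. New min = min(-10, 25). No rescan of other elements needed.
Needs rescan: no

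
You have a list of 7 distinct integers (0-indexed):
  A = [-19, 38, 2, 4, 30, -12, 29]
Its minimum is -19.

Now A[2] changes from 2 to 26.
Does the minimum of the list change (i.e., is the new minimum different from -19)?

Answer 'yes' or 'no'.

Old min = -19
Change: A[2] 2 -> 26
Changed element was NOT the min; min changes only if 26 < -19.
New min = -19; changed? no

Answer: no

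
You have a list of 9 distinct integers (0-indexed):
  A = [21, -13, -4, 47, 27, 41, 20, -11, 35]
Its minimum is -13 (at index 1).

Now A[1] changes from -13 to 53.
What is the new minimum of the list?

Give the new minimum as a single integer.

Old min = -13 (at index 1)
Change: A[1] -13 -> 53
Changed element WAS the min. Need to check: is 53 still <= all others?
  Min of remaining elements: -11
  New min = min(53, -11) = -11

Answer: -11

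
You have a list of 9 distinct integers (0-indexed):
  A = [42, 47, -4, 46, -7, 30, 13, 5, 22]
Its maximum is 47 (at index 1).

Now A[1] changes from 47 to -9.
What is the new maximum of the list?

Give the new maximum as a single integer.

Old max = 47 (at index 1)
Change: A[1] 47 -> -9
Changed element WAS the max -> may need rescan.
  Max of remaining elements: 46
  New max = max(-9, 46) = 46

Answer: 46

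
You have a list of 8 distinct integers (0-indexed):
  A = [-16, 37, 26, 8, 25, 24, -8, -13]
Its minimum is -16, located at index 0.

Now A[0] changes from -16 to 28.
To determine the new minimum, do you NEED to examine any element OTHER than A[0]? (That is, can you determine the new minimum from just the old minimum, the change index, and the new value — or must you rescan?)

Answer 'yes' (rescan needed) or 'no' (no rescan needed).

Answer: yes

Derivation:
Old min = -16 at index 0
Change at index 0: -16 -> 28
Index 0 WAS the min and new value 28 > old min -16. Must rescan other elements to find the new min.
Needs rescan: yes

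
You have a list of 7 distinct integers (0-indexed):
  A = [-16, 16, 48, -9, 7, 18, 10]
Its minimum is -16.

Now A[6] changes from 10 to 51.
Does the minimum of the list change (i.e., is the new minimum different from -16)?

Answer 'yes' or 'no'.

Answer: no

Derivation:
Old min = -16
Change: A[6] 10 -> 51
Changed element was NOT the min; min changes only if 51 < -16.
New min = -16; changed? no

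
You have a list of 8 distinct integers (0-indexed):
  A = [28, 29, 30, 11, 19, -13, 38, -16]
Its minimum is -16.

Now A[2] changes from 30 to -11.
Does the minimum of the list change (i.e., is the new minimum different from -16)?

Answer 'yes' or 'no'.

Old min = -16
Change: A[2] 30 -> -11
Changed element was NOT the min; min changes only if -11 < -16.
New min = -16; changed? no

Answer: no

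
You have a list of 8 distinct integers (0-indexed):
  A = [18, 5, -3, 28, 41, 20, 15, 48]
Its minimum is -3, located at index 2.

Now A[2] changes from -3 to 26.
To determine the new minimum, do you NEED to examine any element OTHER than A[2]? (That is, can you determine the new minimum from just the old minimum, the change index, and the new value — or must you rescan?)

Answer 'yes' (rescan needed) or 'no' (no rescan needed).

Old min = -3 at index 2
Change at index 2: -3 -> 26
Index 2 WAS the min and new value 26 > old min -3. Must rescan other elements to find the new min.
Needs rescan: yes

Answer: yes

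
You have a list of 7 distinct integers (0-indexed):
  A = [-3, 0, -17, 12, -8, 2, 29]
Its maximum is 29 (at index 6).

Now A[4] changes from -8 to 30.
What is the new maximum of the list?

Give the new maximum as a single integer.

Old max = 29 (at index 6)
Change: A[4] -8 -> 30
Changed element was NOT the old max.
  New max = max(old_max, new_val) = max(29, 30) = 30

Answer: 30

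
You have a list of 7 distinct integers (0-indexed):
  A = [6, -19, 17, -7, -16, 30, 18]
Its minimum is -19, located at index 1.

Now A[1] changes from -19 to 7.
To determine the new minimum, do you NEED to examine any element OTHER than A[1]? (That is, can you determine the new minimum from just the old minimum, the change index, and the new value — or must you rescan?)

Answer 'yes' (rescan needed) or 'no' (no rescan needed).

Answer: yes

Derivation:
Old min = -19 at index 1
Change at index 1: -19 -> 7
Index 1 WAS the min and new value 7 > old min -19. Must rescan other elements to find the new min.
Needs rescan: yes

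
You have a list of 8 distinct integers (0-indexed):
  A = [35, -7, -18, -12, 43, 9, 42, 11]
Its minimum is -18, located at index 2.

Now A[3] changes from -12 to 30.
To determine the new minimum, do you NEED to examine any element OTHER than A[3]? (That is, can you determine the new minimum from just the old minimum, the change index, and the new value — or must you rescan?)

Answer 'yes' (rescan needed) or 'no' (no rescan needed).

Old min = -18 at index 2
Change at index 3: -12 -> 30
Index 3 was NOT the min. New min = min(-18, 30). No rescan of other elements needed.
Needs rescan: no

Answer: no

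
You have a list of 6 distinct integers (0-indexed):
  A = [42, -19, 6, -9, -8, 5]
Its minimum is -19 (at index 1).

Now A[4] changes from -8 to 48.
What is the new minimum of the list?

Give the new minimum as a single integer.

Answer: -19

Derivation:
Old min = -19 (at index 1)
Change: A[4] -8 -> 48
Changed element was NOT the old min.
  New min = min(old_min, new_val) = min(-19, 48) = -19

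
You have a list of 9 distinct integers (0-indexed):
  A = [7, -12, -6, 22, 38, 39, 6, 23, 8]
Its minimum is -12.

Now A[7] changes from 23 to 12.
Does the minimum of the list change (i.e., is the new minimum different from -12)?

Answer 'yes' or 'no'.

Old min = -12
Change: A[7] 23 -> 12
Changed element was NOT the min; min changes only if 12 < -12.
New min = -12; changed? no

Answer: no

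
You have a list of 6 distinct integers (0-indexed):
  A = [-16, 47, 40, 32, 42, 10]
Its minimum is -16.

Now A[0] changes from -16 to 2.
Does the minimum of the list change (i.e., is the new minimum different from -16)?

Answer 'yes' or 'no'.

Answer: yes

Derivation:
Old min = -16
Change: A[0] -16 -> 2
Changed element was the min; new min must be rechecked.
New min = 2; changed? yes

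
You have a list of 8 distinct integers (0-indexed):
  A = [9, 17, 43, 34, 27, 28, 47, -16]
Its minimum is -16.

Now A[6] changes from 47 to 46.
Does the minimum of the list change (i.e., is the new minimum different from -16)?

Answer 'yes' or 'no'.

Answer: no

Derivation:
Old min = -16
Change: A[6] 47 -> 46
Changed element was NOT the min; min changes only if 46 < -16.
New min = -16; changed? no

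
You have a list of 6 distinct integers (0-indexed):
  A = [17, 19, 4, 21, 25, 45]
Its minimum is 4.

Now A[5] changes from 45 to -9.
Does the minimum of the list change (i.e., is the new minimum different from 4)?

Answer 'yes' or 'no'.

Old min = 4
Change: A[5] 45 -> -9
Changed element was NOT the min; min changes only if -9 < 4.
New min = -9; changed? yes

Answer: yes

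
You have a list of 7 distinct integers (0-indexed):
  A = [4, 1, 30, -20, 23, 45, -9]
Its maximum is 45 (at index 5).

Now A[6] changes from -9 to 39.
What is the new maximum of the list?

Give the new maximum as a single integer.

Answer: 45

Derivation:
Old max = 45 (at index 5)
Change: A[6] -9 -> 39
Changed element was NOT the old max.
  New max = max(old_max, new_val) = max(45, 39) = 45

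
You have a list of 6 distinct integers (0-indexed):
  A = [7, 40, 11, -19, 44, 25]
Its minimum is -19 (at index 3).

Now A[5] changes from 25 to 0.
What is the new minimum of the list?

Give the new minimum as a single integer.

Answer: -19

Derivation:
Old min = -19 (at index 3)
Change: A[5] 25 -> 0
Changed element was NOT the old min.
  New min = min(old_min, new_val) = min(-19, 0) = -19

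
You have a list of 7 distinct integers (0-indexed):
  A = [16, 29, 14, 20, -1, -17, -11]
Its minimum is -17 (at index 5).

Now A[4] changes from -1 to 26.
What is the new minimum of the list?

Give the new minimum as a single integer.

Old min = -17 (at index 5)
Change: A[4] -1 -> 26
Changed element was NOT the old min.
  New min = min(old_min, new_val) = min(-17, 26) = -17

Answer: -17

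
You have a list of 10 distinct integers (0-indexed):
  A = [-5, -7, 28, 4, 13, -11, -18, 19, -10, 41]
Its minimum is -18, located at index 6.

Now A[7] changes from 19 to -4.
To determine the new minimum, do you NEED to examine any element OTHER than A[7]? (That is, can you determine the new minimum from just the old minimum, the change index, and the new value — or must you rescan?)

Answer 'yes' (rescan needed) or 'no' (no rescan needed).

Old min = -18 at index 6
Change at index 7: 19 -> -4
Index 7 was NOT the min. New min = min(-18, -4). No rescan of other elements needed.
Needs rescan: no

Answer: no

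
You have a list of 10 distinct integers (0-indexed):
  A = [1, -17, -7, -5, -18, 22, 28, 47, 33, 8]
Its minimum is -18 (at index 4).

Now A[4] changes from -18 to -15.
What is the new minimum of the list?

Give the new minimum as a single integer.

Answer: -17

Derivation:
Old min = -18 (at index 4)
Change: A[4] -18 -> -15
Changed element WAS the min. Need to check: is -15 still <= all others?
  Min of remaining elements: -17
  New min = min(-15, -17) = -17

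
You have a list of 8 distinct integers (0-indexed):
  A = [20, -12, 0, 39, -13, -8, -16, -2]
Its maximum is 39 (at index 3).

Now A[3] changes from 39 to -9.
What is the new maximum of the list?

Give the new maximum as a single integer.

Old max = 39 (at index 3)
Change: A[3] 39 -> -9
Changed element WAS the max -> may need rescan.
  Max of remaining elements: 20
  New max = max(-9, 20) = 20

Answer: 20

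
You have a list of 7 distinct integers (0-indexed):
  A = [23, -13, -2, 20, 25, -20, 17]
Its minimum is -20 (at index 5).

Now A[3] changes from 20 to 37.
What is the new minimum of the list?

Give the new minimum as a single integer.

Old min = -20 (at index 5)
Change: A[3] 20 -> 37
Changed element was NOT the old min.
  New min = min(old_min, new_val) = min(-20, 37) = -20

Answer: -20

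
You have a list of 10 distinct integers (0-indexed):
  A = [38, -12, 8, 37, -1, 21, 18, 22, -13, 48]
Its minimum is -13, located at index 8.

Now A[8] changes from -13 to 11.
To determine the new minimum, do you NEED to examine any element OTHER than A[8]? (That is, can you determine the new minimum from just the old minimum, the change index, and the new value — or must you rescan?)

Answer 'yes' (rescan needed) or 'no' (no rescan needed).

Old min = -13 at index 8
Change at index 8: -13 -> 11
Index 8 WAS the min and new value 11 > old min -13. Must rescan other elements to find the new min.
Needs rescan: yes

Answer: yes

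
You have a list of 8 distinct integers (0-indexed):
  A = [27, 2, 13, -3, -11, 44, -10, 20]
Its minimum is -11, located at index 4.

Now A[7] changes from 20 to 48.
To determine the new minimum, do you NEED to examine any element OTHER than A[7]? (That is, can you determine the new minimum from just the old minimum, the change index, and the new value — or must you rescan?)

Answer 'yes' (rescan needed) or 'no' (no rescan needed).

Answer: no

Derivation:
Old min = -11 at index 4
Change at index 7: 20 -> 48
Index 7 was NOT the min. New min = min(-11, 48). No rescan of other elements needed.
Needs rescan: no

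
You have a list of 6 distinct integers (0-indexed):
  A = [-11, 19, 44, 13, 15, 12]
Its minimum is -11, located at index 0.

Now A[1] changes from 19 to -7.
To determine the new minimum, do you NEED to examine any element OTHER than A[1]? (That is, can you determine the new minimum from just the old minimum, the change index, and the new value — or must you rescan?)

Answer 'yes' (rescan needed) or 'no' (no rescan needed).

Old min = -11 at index 0
Change at index 1: 19 -> -7
Index 1 was NOT the min. New min = min(-11, -7). No rescan of other elements needed.
Needs rescan: no

Answer: no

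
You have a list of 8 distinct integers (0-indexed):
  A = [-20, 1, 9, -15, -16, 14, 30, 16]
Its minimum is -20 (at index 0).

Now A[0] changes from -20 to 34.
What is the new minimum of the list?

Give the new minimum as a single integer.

Answer: -16

Derivation:
Old min = -20 (at index 0)
Change: A[0] -20 -> 34
Changed element WAS the min. Need to check: is 34 still <= all others?
  Min of remaining elements: -16
  New min = min(34, -16) = -16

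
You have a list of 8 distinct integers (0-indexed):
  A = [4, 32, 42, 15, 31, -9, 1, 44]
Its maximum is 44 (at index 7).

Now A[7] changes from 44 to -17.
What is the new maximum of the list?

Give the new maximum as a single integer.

Old max = 44 (at index 7)
Change: A[7] 44 -> -17
Changed element WAS the max -> may need rescan.
  Max of remaining elements: 42
  New max = max(-17, 42) = 42

Answer: 42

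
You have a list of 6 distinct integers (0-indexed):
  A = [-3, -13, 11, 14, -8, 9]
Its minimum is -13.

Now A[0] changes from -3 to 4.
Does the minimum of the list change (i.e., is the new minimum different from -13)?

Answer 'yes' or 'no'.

Old min = -13
Change: A[0] -3 -> 4
Changed element was NOT the min; min changes only if 4 < -13.
New min = -13; changed? no

Answer: no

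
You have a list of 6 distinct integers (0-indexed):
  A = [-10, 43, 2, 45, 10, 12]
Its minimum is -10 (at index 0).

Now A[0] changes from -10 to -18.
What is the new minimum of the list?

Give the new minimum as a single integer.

Answer: -18

Derivation:
Old min = -10 (at index 0)
Change: A[0] -10 -> -18
Changed element WAS the min. Need to check: is -18 still <= all others?
  Min of remaining elements: 2
  New min = min(-18, 2) = -18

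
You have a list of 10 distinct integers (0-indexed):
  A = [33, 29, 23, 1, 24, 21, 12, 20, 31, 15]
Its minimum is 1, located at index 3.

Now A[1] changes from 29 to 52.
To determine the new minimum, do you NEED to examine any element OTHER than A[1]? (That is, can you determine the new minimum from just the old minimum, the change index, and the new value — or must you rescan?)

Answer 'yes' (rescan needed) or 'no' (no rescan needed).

Answer: no

Derivation:
Old min = 1 at index 3
Change at index 1: 29 -> 52
Index 1 was NOT the min. New min = min(1, 52). No rescan of other elements needed.
Needs rescan: no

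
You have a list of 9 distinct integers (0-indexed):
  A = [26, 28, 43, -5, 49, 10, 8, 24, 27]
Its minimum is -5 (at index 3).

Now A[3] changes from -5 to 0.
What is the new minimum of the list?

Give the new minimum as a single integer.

Old min = -5 (at index 3)
Change: A[3] -5 -> 0
Changed element WAS the min. Need to check: is 0 still <= all others?
  Min of remaining elements: 8
  New min = min(0, 8) = 0

Answer: 0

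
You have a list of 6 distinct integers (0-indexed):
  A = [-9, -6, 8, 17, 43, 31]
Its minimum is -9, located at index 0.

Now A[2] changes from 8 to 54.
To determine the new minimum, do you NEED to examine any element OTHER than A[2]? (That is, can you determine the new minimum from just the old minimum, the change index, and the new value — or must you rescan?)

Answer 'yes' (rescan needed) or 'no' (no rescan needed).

Answer: no

Derivation:
Old min = -9 at index 0
Change at index 2: 8 -> 54
Index 2 was NOT the min. New min = min(-9, 54). No rescan of other elements needed.
Needs rescan: no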